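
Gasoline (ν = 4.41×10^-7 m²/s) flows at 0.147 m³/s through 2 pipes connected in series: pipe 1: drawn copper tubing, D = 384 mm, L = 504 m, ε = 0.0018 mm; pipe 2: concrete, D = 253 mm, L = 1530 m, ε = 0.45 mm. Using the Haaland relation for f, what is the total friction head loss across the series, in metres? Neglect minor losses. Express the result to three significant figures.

H ≈ 61.5 m

Pipe 1: V = 1.269 m/s, Re = 1.11×10^6, ε/D = 4.69×10^-6, f = 0.01148, h_1 = f(L/D)V²/2g = 1.237 m
Pipe 2: V = 2.924 m/s, Re = 1.68×10^6, ε/D = 0.00178, f = 0.02286, h_2 = f(L/D)V²/2g = 60.24 m
Series → Q common, losses add: H = Σh = 61.48 m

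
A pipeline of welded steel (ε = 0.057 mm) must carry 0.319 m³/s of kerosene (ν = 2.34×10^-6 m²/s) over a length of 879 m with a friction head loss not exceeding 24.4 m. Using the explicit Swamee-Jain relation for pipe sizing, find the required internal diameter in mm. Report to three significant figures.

Swamee-Jain (Type III): D = 0.66·[ε^1.25·(LQ²/(gh_f))^4.75 + ν·Q^9.4·(L/(gh_f))^5.2]^0.04
LQ²/(gh_f) = 0.3737; L/(gh_f) = 3.672
Term 1 = ε^1.25·(…)^4.75 = 4.62×10^-8; Term 2 = ν·Q^9.4·(…)^5.2 = 4.39×10^-8
D = 0.66·(4.62×10^-8 + 4.39×10^-8)^0.04 = 0.3449 m = 345 mm
Check: V = 3.41 m/s, Re = 5.03×10^5, f = 0.01517, h_f = 23.0 m ≈ 24.4 m ✓

D ≈ 345 mm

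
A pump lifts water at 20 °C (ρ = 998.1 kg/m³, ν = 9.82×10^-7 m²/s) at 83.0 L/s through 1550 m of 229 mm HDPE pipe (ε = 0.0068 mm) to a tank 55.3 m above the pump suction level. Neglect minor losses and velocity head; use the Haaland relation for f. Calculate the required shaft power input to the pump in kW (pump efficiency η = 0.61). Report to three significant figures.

V = 4Q/(πD²) = 2.015 m/s; Re = 4.70×10^5; ε/D = 2.97×10^-5; f = 0.01355
h_f = f(L/D)V²/2g = 18.99 m
Total head H = z + h_f = 55.3 + 18.99 = 74.29 m
P_hyd = ρgQH = 998.1·9.81·0.0830·74.29 = 60.37 kW
P_shaft = P_hyd/η = 60.37/0.61 = 98.97 kW

P_shaft ≈ 99.0 kW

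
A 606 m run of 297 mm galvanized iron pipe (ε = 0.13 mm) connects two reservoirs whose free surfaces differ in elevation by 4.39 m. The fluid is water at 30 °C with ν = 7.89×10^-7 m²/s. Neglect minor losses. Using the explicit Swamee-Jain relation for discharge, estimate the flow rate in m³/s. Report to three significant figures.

Swamee-Jain (Type II): Q = -0.965·√(gD⁵h_f/L)·ln[ε/(3.7D) + √(3.17ν²L/(gD³h_f))]
√(gD⁵h_f/L) = √(9.81·0.297⁵·4.39/606) = 0.01282
ε/(3.7D) = 1.18×10^-4; √(3.17ν²L/(gD³h_f)) = 3.26×10^-5
Q = -0.965·0.01282·ln(1.509×10^-4) = 0.1088 m³/s
Check: V = 1.57 m/s, Re = 5.91×10^5, f = 0.01722, h_f = 4.42 m ≈ 4.39 m ✓

Q ≈ 0.109 m³/s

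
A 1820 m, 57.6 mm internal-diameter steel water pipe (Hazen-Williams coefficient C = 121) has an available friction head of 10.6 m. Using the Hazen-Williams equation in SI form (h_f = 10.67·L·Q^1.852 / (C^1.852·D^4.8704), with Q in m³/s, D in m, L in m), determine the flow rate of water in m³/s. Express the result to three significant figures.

Q ≈ 0.00115 m³/s

Rearranging: Q = [h_f·C^1.852·D^4.8704 / (10.67·L)]^(1/1.852)
Q = [10.6·121^1.852·0.0576^4.8704 / (10.67·1820)]^0.540 = 0.001151 m³/s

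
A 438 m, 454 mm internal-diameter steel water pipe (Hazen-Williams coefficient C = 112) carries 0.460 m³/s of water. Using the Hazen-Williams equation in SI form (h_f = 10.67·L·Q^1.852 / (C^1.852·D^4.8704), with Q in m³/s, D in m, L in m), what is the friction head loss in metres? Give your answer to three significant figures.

h_f ≈ 8.32 m

h_f = 10.67·438·0.460^1.852 / (112^1.852·0.454^4.8704) = 8.321 m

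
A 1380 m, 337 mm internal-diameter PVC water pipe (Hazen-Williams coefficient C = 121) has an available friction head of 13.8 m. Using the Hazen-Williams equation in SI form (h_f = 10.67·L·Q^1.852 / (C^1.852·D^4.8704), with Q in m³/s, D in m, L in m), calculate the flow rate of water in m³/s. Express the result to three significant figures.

Rearranging: Q = [h_f·C^1.852·D^4.8704 / (10.67·L)]^(1/1.852)
Q = [13.8·121^1.852·0.337^4.8704 / (10.67·1380)]^0.540 = 0.1605 m³/s

Q ≈ 0.160 m³/s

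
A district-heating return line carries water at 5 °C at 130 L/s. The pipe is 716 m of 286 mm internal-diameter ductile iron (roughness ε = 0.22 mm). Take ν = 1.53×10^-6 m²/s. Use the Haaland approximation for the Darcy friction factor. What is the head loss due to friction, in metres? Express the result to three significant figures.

V = 4Q/(πD²) = 4·0.130/(π·0.286²) = 2.024 m/s
Re = VD/ν = 2.024·0.286/1.53×10^-6 = 3.78×10^5 → turbulent
ε/D = 0.22/286 = 7.69×10^-4
Haaland: f = 0.01929
h_f = f(L/D)V²/(2g) = 0.01929·(716/0.286)·2.024²/(2·9.81) = 10.08 m

h_f ≈ 10.1 m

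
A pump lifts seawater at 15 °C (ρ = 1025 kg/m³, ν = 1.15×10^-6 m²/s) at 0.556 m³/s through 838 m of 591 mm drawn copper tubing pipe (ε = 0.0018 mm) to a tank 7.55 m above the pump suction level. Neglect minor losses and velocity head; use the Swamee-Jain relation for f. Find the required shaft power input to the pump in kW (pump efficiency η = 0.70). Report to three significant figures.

V = 4Q/(πD²) = 2.027 m/s; Re = 1.04×10^6; ε/D = 3.05×10^-6; f = 0.01161
h_f = f(L/D)V²/2g = 3.446 m
Total head H = z + h_f = 7.55 + 3.446 = 11.00 m
P_hyd = ρgQH = 1025·9.81·0.556·11.00 = 61.47 kW
P_shaft = P_hyd/η = 61.47/0.70 = 87.82 kW

P_shaft ≈ 87.8 kW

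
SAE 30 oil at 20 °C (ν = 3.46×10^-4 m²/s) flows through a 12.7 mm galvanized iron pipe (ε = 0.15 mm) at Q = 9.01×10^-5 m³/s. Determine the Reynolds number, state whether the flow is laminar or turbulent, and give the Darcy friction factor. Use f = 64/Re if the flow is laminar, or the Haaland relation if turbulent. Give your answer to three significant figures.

Re ≈ 26.1; laminar; f = 64/Re ≈ 2.45

V = 4Q/(πD²) = 0.7113 m/s
Re = VD/ν = 0.7113·0.0127/3.46×10^-4 = 26.1
Re < 2300 → laminar → f = 64/Re = 2.451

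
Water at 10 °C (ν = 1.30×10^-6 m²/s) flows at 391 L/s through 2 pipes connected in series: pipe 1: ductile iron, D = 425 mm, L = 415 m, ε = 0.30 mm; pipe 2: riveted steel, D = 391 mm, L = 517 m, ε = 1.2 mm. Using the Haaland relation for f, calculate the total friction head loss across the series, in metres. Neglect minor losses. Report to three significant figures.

H ≈ 25.9 m

Pipe 1: V = 2.756 m/s, Re = 9.01×10^5, ε/D = 7.06×10^-4, f = 0.01849, h_1 = f(L/D)V²/2g = 6.989 m
Pipe 2: V = 3.256 m/s, Re = 9.79×10^5, ε/D = 0.00307, f = 0.02651, h_2 = f(L/D)V²/2g = 18.94 m
Series → Q common, losses add: H = Σh = 25.93 m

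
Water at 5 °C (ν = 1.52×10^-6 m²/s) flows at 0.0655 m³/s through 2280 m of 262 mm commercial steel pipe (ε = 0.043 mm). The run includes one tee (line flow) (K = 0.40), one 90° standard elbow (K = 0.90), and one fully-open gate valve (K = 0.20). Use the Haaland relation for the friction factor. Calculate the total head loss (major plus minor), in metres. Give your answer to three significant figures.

V = 4Q/(πD²) = 1.215 m/s; V²/2g = 0.07523 m
Re = 2.09×10^5, ε/D = 1.64×10^-4 → f = 0.01653 (Haaland)
Major: h_f = f(L/D)·V²/2g = 0.01653·8702·0.07523 = 10.82 m
Minor: ΣK = 1.50; h_m = ΣK·V²/2g = 0.1128 m
Total H_L = 10.82 + 0.1128 = 10.93 m

H_L ≈ 10.9 m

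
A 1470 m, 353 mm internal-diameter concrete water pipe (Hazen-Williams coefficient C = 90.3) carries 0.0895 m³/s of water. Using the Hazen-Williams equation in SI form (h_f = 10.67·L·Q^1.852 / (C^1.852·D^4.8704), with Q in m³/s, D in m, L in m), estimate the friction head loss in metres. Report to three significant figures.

h_f = 10.67·1470·0.0895^1.852 / (90.3^1.852·0.353^4.8704) = 6.837 m

h_f ≈ 6.84 m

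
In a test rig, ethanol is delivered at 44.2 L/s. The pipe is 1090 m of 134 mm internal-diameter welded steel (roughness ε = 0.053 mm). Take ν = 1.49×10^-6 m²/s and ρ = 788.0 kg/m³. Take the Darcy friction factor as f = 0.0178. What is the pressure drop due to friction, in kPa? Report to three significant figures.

V = 4Q/(πD²) = 4·0.0442/(π·0.134²) = 3.134 m/s
h_f = f(L/D)V²/(2g) = 0.01780·(1090/0.134)·3.134²/(2·9.81) = 72.49 m
Δp = ρg·h_f = 788.0·9.81·72.49 = 560.4 kPa

Δp ≈ 560 kPa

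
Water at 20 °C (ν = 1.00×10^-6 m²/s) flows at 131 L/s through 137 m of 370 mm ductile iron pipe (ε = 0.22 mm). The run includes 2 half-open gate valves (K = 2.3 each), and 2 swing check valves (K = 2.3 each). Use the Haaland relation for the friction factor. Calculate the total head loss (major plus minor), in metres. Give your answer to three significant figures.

V = 4Q/(πD²) = 1.218 m/s; V²/2g = 0.07566 m
Re = 4.51×10^5, ε/D = 5.95×10^-4 → f = 0.01823 (Haaland)
Major: h_f = f(L/D)·V²/2g = 0.01823·370.3·0.07566 = 0.5107 m
Minor: ΣK = 9.20; h_m = ΣK·V²/2g = 0.6961 m
Total H_L = 0.5107 + 0.6961 = 1.207 m

H_L ≈ 1.21 m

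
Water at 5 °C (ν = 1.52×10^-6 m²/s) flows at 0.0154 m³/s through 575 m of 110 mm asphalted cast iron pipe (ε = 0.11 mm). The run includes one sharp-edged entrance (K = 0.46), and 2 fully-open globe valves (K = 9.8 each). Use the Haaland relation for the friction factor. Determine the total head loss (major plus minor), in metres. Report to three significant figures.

V = 4Q/(πD²) = 1.620 m/s; V²/2g = 0.1338 m
Re = 1.17×10^5, ε/D = 0.00100 → f = 0.02167 (Haaland)
Major: h_f = f(L/D)·V²/2g = 0.02167·5227·0.1338 = 15.16 m
Minor: ΣK = 20.1; h_m = ΣK·V²/2g = 2.685 m
Total H_L = 15.16 + 2.685 = 17.85 m

H_L ≈ 17.8 m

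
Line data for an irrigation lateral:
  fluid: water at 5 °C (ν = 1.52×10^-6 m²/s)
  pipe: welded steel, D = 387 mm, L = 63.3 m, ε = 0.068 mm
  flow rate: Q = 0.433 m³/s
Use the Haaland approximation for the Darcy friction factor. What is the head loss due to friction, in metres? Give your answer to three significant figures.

V = 4Q/(πD²) = 4·0.433/(π·0.387²) = 3.681 m/s
Re = VD/ν = 3.681·0.387/1.52×10^-6 = 9.37×10^5 → turbulent
ε/D = 0.068/387 = 1.76×10^-4
Haaland: f = 0.01438
h_f = f(L/D)V²/(2g) = 0.01438·(63.3/0.387)·3.681²/(2·9.81) = 1.624 m

h_f ≈ 1.62 m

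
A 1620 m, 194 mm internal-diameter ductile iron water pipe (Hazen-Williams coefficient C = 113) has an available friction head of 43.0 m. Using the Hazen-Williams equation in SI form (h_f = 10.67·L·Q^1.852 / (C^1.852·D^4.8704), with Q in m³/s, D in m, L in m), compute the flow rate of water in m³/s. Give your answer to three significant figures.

Q ≈ 0.0594 m³/s

Rearranging: Q = [h_f·C^1.852·D^4.8704 / (10.67·L)]^(1/1.852)
Q = [43.0·113^1.852·0.194^4.8704 / (10.67·1620)]^0.540 = 0.05943 m³/s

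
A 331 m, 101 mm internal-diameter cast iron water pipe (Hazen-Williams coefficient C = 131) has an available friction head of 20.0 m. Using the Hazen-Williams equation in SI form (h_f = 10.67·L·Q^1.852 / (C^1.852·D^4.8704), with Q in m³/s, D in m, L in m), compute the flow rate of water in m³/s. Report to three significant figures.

Rearranging: Q = [h_f·C^1.852·D^4.8704 / (10.67·L)]^(1/1.852)
Q = [20.0·131^1.852·0.101^4.8704 / (10.67·331)]^0.540 = 0.01930 m³/s

Q ≈ 0.0193 m³/s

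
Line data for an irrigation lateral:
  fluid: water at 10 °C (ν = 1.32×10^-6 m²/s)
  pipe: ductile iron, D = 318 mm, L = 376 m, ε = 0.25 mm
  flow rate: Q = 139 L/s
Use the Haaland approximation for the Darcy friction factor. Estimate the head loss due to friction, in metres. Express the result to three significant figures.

h_f ≈ 3.56 m

V = 4Q/(πD²) = 4·0.139/(π·0.318²) = 1.750 m/s
Re = VD/ν = 1.750·0.318/1.32×10^-6 = 4.22×10^5 → turbulent
ε/D = 0.25/318 = 7.86×10^-4
Haaland: f = 0.01930
h_f = f(L/D)V²/(2g) = 0.01930·(376/0.318)·1.750²/(2·9.81) = 3.562 m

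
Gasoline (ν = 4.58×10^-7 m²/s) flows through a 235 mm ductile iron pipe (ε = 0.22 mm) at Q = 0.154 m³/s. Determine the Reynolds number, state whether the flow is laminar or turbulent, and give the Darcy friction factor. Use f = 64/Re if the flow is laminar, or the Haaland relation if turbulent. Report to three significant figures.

Re ≈ 1.82×10^6; turbulent; f ≈ 0.0195

V = 4Q/(πD²) = 3.551 m/s
Re = VD/ν = 3.551·0.235/4.58×10^-7 = 1.82×10^6
Re > 4000 → turbulent; ε/D = 9.36×10^-4
Haaland: f = 0.01952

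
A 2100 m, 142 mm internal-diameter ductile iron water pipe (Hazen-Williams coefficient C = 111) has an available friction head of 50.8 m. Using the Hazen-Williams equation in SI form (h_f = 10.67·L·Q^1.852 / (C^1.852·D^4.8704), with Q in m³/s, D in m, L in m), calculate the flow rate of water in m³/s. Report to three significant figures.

Rearranging: Q = [h_f·C^1.852·D^4.8704 / (10.67·L)]^(1/1.852)
Q = [50.8·111^1.852·0.142^4.8704 / (10.67·2100)]^0.540 = 0.02444 m³/s

Q ≈ 0.0244 m³/s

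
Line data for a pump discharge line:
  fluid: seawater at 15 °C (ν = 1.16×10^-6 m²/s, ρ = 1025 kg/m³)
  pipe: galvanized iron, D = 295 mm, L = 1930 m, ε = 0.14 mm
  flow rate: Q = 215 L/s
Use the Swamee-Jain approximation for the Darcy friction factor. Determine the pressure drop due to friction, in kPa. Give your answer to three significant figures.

V = 4Q/(πD²) = 4·0.215/(π·0.295²) = 3.146 m/s
Re = VD/ν = 3.146·0.295/1.16×10^-6 = 8.00×10^5 → turbulent
ε/D = 0.14/295 = 4.75×10^-4
Swamee-Jain: f = 0.01726
h_f = f(L/D)V²/(2g) = 0.01726·(1930/0.295)·3.146²/(2·9.81) = 56.93 m
Δp = ρg·h_f = 1025·9.81·56.93 = 572.5 kPa

Δp ≈ 572 kPa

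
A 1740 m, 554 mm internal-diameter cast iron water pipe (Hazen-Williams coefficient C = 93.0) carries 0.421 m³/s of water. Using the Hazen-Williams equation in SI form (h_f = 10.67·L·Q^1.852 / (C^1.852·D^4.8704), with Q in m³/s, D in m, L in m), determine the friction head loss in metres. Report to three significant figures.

h_f ≈ 15.0 m

h_f = 10.67·1740·0.421^1.852 / (93.0^1.852·0.554^4.8704) = 15.01 m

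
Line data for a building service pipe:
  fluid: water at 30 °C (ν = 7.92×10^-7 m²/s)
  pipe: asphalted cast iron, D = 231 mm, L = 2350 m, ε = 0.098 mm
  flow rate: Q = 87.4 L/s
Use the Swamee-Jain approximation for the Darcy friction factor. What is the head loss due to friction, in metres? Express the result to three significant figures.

V = 4Q/(πD²) = 4·0.0874/(π·0.231²) = 2.085 m/s
Re = VD/ν = 2.085·0.231/7.92×10^-7 = 6.08×10^5 → turbulent
ε/D = 0.098/231 = 4.24×10^-4
Swamee-Jain: f = 0.01711
h_f = f(L/D)V²/(2g) = 0.01711·(2350/0.231)·2.085²/(2·9.81) = 38.58 m

h_f ≈ 38.6 m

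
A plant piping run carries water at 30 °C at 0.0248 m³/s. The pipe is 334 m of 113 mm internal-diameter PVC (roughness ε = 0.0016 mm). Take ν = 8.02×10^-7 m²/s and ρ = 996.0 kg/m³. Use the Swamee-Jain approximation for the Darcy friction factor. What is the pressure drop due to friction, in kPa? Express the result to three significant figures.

V = 4Q/(πD²) = 4·0.0248/(π·0.113²) = 2.473 m/s
Re = VD/ν = 2.473·0.113/8.02×10^-7 = 3.48×10^5 → turbulent
ε/D = 0.0016/113 = 1.42×10^-5
Swamee-Jain: f = 0.01416
h_f = f(L/D)V²/(2g) = 0.01416·(334/0.113)·2.473²/(2·9.81) = 13.05 m
Δp = ρg·h_f = 996.0·9.81·13.05 = 127.5 kPa

Δp ≈ 127 kPa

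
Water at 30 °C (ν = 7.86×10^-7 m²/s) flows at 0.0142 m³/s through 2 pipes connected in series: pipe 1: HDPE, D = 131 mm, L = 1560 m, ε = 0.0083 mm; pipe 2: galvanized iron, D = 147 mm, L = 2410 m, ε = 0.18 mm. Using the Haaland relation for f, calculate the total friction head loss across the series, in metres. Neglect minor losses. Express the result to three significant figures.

Pipe 1: V = 1.054 m/s, Re = 1.76×10^5, ε/D = 6.34×10^-5, f = 0.01629, h_1 = f(L/D)V²/2g = 10.98 m
Pipe 2: V = 0.8367 m/s, Re = 1.56×10^5, ε/D = 0.00122, f = 0.02204, h_2 = f(L/D)V²/2g = 12.89 m
Series → Q common, losses add: H = Σh = 23.87 m

H ≈ 23.9 m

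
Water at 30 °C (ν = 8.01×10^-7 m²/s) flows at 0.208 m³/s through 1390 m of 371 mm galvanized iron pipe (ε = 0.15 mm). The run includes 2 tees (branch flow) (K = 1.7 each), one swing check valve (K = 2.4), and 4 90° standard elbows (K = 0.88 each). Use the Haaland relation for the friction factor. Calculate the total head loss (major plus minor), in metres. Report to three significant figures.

V = 4Q/(πD²) = 1.924 m/s; V²/2g = 0.1887 m
Re = 8.91×10^5, ε/D = 4.04×10^-4 → f = 0.01653 (Haaland)
Major: h_f = f(L/D)·V²/2g = 0.01653·3747·0.1887 = 11.69 m
Minor: ΣK = 9.32; h_m = ΣK·V²/2g = 1.759 m
Total H_L = 11.69 + 1.759 = 13.45 m

H_L ≈ 13.4 m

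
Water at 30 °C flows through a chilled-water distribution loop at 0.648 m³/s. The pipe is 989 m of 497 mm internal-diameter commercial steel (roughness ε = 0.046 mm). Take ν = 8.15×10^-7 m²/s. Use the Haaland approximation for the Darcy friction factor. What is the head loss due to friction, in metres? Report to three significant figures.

V = 4Q/(πD²) = 4·0.648/(π·0.497²) = 3.340 m/s
Re = VD/ν = 3.340·0.497/8.15×10^-7 = 2.04×10^6 → turbulent
ε/D = 0.046/497 = 9.26×10^-5
Haaland: f = 0.01259
h_f = f(L/D)V²/(2g) = 0.01259·(989/0.497)·3.340²/(2·9.81) = 14.25 m

h_f ≈ 14.2 m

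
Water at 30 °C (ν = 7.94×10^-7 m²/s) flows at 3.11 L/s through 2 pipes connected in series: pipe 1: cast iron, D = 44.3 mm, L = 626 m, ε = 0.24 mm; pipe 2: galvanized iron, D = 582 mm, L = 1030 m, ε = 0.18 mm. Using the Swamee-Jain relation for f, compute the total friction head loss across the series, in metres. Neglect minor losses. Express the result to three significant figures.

H ≈ 94.3 m

Pipe 1: V = 2.018 m/s, Re = 1.13×10^5, ε/D = 0.00542, f = 0.03215, h_1 = f(L/D)V²/2g = 94.27 m
Pipe 2: V = 0.01169 m/s, Re = 8570, ε/D = 3.09×10^-4, f = 0.03283, h_2 = f(L/D)V²/2g = 4.048×10^-4 m
Series → Q common, losses add: H = Σh = 94.27 m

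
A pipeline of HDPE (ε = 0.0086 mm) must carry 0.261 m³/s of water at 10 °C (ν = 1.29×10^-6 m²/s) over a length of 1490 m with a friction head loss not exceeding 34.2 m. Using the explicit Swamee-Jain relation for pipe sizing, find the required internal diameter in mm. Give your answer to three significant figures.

Swamee-Jain (Type III): D = 0.66·[ε^1.25·(LQ²/(gh_f))^4.75 + ν·Q^9.4·(L/(gh_f))^5.2]^0.04
LQ²/(gh_f) = 0.3025; L/(gh_f) = 4.441
Term 1 = ε^1.25·(…)^4.75 = 1.59×10^-9; Term 2 = ν·Q^9.4·(…)^5.2 = 9.86×10^-9
D = 0.66·(1.59×10^-9 + 9.86×10^-9)^0.04 = 0.3176 m = 318 mm
Check: V = 3.29 m/s, Re = 8.11×10^5, f = 0.01258, h_f = 32.7 m ≈ 34.2 m ✓

D ≈ 318 mm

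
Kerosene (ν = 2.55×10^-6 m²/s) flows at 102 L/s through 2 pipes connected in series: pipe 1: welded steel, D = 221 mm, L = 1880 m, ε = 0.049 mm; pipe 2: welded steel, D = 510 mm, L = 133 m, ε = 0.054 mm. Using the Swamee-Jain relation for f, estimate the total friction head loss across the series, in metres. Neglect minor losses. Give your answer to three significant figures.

Pipe 1: V = 2.659 m/s, Re = 2.30×10^5, ε/D = 2.22×10^-4, f = 0.01698, h_1 = f(L/D)V²/2g = 52.06 m
Pipe 2: V = 0.4993 m/s, Re = 9.99×10^4, ε/D = 1.06×10^-4, f = 0.01849, h_2 = f(L/D)V²/2g = 0.06127 m
Series → Q common, losses add: H = Σh = 52.12 m

H ≈ 52.1 m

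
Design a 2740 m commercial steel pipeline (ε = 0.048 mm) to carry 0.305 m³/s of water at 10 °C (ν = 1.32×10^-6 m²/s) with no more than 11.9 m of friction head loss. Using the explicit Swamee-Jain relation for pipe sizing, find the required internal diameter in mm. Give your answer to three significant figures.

Swamee-Jain (Type III): D = 0.66·[ε^1.25·(LQ²/(gh_f))^4.75 + ν·Q^9.4·(L/(gh_f))^5.2]^0.04
LQ²/(gh_f) = 2.183; L/(gh_f) = 23.47
Term 1 = ε^1.25·(…)^4.75 = 1.63×10^-4; Term 2 = ν·Q^9.4·(…)^5.2 = 2.51×10^-4
D = 0.66·(1.63×10^-4 + 2.51×10^-4)^0.04 = 0.4833 m = 483 mm
Check: V = 1.66 m/s, Re = 6.09×10^5, f = 0.01415, h_f = 11.3 m ≈ 11.9 m ✓

D ≈ 483 mm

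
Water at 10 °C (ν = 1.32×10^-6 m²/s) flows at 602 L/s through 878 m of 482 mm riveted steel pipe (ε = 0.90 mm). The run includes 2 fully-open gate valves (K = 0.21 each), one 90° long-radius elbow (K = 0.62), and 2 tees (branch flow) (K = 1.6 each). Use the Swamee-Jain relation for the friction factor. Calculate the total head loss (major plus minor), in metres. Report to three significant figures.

V = 4Q/(πD²) = 3.299 m/s; V²/2g = 0.5548 m
Re = 1.20×10^6, ε/D = 0.00187 → f = 0.02323 (Swamee-Jain)
Major: h_f = f(L/D)·V²/2g = 0.02323·1822·0.5548 = 23.47 m
Minor: ΣK = 4.24; h_m = ΣK·V²/2g = 2.352 m
Total H_L = 23.47 + 2.352 = 25.83 m

H_L ≈ 25.8 m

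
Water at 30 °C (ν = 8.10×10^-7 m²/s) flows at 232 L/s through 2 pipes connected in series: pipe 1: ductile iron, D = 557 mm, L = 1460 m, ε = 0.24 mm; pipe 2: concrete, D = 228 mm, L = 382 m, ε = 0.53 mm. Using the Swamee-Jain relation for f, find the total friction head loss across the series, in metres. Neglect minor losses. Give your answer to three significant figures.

Pipe 1: V = 0.9521 m/s, Re = 6.55×10^5, ε/D = 4.31×10^-4, f = 0.01709, h_1 = f(L/D)V²/2g = 2.070 m
Pipe 2: V = 5.682 m/s, Re = 1.60×10^6, ε/D = 0.00232, f = 0.02454, h_2 = f(L/D)V²/2g = 67.67 m
Series → Q common, losses add: H = Σh = 69.74 m

H ≈ 69.7 m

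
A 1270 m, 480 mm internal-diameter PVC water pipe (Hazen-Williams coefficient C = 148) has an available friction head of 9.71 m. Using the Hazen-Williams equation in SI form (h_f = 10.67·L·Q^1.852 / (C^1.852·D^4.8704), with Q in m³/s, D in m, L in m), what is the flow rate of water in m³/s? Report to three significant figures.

Q ≈ 0.430 m³/s

Rearranging: Q = [h_f·C^1.852·D^4.8704 / (10.67·L)]^(1/1.852)
Q = [9.71·148^1.852·0.480^4.8704 / (10.67·1270)]^0.540 = 0.4305 m³/s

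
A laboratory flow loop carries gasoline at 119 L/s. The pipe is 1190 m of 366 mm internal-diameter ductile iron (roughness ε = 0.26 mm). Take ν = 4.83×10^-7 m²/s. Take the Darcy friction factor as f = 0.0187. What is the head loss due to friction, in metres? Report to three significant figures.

V = 4Q/(πD²) = 4·0.119/(π·0.366²) = 1.131 m/s
h_f = f(L/D)V²/(2g) = 0.01870·(1190/0.366)·1.131²/(2·9.81) = 3.965 m

h_f ≈ 3.96 m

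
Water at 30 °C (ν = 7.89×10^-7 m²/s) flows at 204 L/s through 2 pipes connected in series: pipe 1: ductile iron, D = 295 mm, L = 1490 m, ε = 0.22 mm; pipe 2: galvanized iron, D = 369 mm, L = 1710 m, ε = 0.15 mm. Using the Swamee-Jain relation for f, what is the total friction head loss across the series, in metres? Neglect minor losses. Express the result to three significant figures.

Pipe 1: V = 2.985 m/s, Re = 1.12×10^6, ε/D = 7.46×10^-4, f = 0.01873, h_1 = f(L/D)V²/2g = 42.96 m
Pipe 2: V = 1.908 m/s, Re = 8.92×10^5, ε/D = 4.07×10^-4, f = 0.01670, h_2 = f(L/D)V²/2g = 14.35 m
Series → Q common, losses add: H = Σh = 57.31 m

H ≈ 57.3 m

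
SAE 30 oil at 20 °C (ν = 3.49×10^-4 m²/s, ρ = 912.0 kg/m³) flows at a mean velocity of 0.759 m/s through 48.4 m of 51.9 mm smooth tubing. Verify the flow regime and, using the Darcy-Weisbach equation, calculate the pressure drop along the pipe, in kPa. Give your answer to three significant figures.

Re = VD/ν = 0.759·0.05190/3.49×10^-4 = 113 → laminar (Re < 2300)
f = 64/Re = 0.5670
h_f = f(L/D)V²/(2g) = 0.5670·(48.4/0.05190)·0.759²/(2·9.81) = 15.53 m
Δp = ρg·h_f = 912.0·9.81·15.53 = 138.9 kPa

Δp ≈ 139 kPa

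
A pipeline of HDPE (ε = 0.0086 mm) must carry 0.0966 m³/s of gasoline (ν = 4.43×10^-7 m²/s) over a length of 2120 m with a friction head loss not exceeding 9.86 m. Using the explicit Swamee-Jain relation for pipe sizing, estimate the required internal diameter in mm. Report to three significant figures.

D ≈ 292 mm

Swamee-Jain (Type III): D = 0.66·[ε^1.25·(LQ²/(gh_f))^4.75 + ν·Q^9.4·(L/(gh_f))^5.2]^0.04
LQ²/(gh_f) = 0.2045; L/(gh_f) = 21.92
Term 1 = ε^1.25·(…)^4.75 = 2.48×10^-10; Term 2 = ν·Q^9.4·(…)^5.2 = 1.19×10^-9
D = 0.66·(2.48×10^-10 + 1.19×10^-9)^0.04 = 0.2924 m = 292 mm
Check: V = 1.44 m/s, Re = 9.50×10^5, f = 0.01237, h_f = 9.46 m ≈ 9.86 m ✓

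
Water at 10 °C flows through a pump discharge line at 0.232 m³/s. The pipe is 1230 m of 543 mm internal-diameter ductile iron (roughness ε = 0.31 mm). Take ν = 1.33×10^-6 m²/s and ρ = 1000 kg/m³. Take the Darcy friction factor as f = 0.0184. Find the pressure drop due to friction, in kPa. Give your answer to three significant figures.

V = 4Q/(πD²) = 4·0.232/(π·0.543²) = 1.002 m/s
h_f = f(L/D)V²/(2g) = 0.01840·(1230/0.543)·1.002²/(2·9.81) = 2.132 m
Δp = ρg·h_f = 1000·9.81·2.132 = 20.92 kPa

Δp ≈ 20.9 kPa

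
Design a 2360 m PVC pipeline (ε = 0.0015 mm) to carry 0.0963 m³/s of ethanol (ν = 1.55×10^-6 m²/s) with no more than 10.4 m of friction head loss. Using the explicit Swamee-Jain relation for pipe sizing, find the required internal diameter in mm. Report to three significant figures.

D ≈ 308 mm

Swamee-Jain (Type III): D = 0.66·[ε^1.25·(LQ²/(gh_f))^4.75 + ν·Q^9.4·(L/(gh_f))^5.2]^0.04
LQ²/(gh_f) = 0.2145; L/(gh_f) = 23.13
Term 1 = ε^1.25·(…)^4.75 = 3.50×10^-11; Term 2 = ν·Q^9.4·(…)^5.2 = 5.37×10^-9
D = 0.66·(3.50×10^-11 + 5.37×10^-9)^0.04 = 0.3082 m = 308 mm
Check: V = 1.29 m/s, Re = 2.57×10^5, f = 0.01486, h_f = 9.66 m ≈ 10.4 m ✓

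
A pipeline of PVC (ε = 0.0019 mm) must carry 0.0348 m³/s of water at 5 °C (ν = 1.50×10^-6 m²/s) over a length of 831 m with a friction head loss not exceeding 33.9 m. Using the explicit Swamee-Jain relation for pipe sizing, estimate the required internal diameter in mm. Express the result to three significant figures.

Swamee-Jain (Type III): D = 0.66·[ε^1.25·(LQ²/(gh_f))^4.75 + ν·Q^9.4·(L/(gh_f))^5.2]^0.04
LQ²/(gh_f) = 0.003026; L/(gh_f) = 2.499
Term 1 = ε^1.25·(…)^4.75 = 7.63×10^-20; Term 2 = ν·Q^9.4·(…)^5.2 = 3.43×10^-18
D = 0.66·(7.63×10^-20 + 3.43×10^-18)^0.04 = 0.1322 m = 132 mm
Check: V = 2.53 m/s, Re = 2.23×10^5, f = 0.01534, h_f = 31.6 m ≈ 33.9 m ✓

D ≈ 132 mm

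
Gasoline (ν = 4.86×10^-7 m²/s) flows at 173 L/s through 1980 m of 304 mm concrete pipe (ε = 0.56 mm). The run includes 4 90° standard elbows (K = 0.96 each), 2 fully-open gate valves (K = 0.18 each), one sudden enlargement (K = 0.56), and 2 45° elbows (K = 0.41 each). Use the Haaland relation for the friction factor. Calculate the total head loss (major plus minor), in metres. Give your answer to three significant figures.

H_L ≈ 45.1 m

V = 4Q/(πD²) = 2.383 m/s; V²/2g = 0.2895 m
Re = 1.49×10^6, ε/D = 0.00184 → f = 0.02308 (Haaland)
Major: h_f = f(L/D)·V²/2g = 0.02308·6513·0.2895 = 43.52 m
Minor: ΣK = 5.58; h_m = ΣK·V²/2g = 1.616 m
Total H_L = 43.52 + 1.616 = 45.14 m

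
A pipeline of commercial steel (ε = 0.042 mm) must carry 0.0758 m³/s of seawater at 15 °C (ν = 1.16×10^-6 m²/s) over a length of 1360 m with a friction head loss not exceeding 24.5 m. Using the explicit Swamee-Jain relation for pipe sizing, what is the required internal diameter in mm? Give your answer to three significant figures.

Swamee-Jain (Type III): D = 0.66·[ε^1.25·(LQ²/(gh_f))^4.75 + ν·Q^9.4·(L/(gh_f))^5.2]^0.04
LQ²/(gh_f) = 0.03251; L/(gh_f) = 5.659
Term 1 = ε^1.25·(…)^4.75 = 2.89×10^-13; Term 2 = ν·Q^9.4·(…)^5.2 = 2.80×10^-13
D = 0.66·(2.89×10^-13 + 2.80×10^-13)^0.04 = 0.2137 m = 214 mm
Check: V = 2.11 m/s, Re = 3.89×10^5, f = 0.01584, h_f = 23.0 m ≈ 24.5 m ✓

D ≈ 214 mm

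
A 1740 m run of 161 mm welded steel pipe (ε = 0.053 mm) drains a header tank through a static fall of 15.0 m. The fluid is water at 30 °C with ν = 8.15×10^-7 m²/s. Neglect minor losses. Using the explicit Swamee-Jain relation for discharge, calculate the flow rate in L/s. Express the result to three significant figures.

Q ≈ 25.4 L/s

Swamee-Jain (Type II): Q = -0.965·√(gD⁵h_f/L)·ln[ε/(3.7D) + √(3.17ν²L/(gD³h_f))]
√(gD⁵h_f/L) = √(9.81·0.161⁵·15.0/1740) = 0.003025
ε/(3.7D) = 8.90×10^-5; √(3.17ν²L/(gD³h_f)) = 7.72×10^-5
Q = -0.965·0.003025·ln(1.662×10^-4) = 0.02540 m³/s
Check: V = 1.25 m/s, Re = 2.46×10^5, f = 0.01758, h_f = 15.1 m ≈ 15.0 m ✓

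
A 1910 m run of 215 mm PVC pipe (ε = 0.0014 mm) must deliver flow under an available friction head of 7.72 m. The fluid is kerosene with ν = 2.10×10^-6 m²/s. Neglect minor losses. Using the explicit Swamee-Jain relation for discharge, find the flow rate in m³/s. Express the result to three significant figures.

Swamee-Jain (Type II): Q = -0.965·√(gD⁵h_f/L)·ln[ε/(3.7D) + √(3.17ν²L/(gD³h_f))]
√(gD⁵h_f/L) = √(9.81·0.215⁵·7.72/1910) = 0.004268
ε/(3.7D) = 1.76×10^-6; √(3.17ν²L/(gD³h_f)) = 1.88×10^-4
Q = -0.965·0.004268·ln(1.901×10^-4) = 0.03529 m³/s
Check: V = 0.972 m/s, Re = 9.95×10^4, f = 0.01792, h_f = 7.67 m ≈ 7.72 m ✓

Q ≈ 0.0353 m³/s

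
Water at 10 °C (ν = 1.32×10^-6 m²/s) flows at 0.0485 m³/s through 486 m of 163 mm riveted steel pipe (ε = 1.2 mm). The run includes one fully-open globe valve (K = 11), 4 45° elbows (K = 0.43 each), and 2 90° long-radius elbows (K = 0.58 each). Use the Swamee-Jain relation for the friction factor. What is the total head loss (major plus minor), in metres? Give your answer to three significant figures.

V = 4Q/(πD²) = 2.324 m/s; V²/2g = 0.2753 m
Re = 2.87×10^5, ε/D = 0.00736 → f = 0.03465 (Swamee-Jain)
Major: h_f = f(L/D)·V²/2g = 0.03465·2982·0.2753 = 28.44 m
Minor: ΣK = 13.9; h_m = ΣK·V²/2g = 3.822 m
Total H_L = 28.44 + 3.822 = 32.27 m

H_L ≈ 32.3 m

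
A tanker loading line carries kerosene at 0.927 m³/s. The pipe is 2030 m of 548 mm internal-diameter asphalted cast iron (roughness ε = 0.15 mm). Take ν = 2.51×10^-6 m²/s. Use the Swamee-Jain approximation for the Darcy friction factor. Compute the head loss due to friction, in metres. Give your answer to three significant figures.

V = 4Q/(πD²) = 4·0.927/(π·0.548²) = 3.930 m/s
Re = VD/ν = 3.930·0.548/2.51×10^-6 = 8.58×10^5 → turbulent
ε/D = 0.15/548 = 2.74×10^-4
Swamee-Jain: f = 0.01563
h_f = f(L/D)V²/(2g) = 0.01563·(2030/0.548)·3.930²/(2·9.81) = 45.59 m

h_f ≈ 45.6 m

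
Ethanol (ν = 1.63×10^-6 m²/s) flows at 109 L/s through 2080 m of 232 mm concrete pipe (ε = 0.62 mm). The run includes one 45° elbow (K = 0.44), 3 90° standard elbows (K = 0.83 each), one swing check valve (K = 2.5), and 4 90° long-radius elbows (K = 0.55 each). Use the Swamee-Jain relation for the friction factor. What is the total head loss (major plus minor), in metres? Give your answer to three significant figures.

H_L ≈ 81.2 m

V = 4Q/(πD²) = 2.578 m/s; V²/2g = 0.3389 m
Re = 3.67×10^5, ε/D = 0.00267 → f = 0.02587 (Swamee-Jain)
Major: h_f = f(L/D)·V²/2g = 0.02587·8966·0.3389 = 78.59 m
Minor: ΣK = 7.63; h_m = ΣK·V²/2g = 2.586 m
Total H_L = 78.59 + 2.586 = 81.18 m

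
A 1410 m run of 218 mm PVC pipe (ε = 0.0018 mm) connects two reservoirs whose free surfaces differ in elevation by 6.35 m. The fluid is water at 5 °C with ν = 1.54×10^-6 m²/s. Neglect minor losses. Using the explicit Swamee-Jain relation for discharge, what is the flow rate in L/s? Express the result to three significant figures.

Swamee-Jain (Type II): Q = -0.965·√(gD⁵h_f/L)·ln[ε/(3.7D) + √(3.17ν²L/(gD³h_f))]
√(gD⁵h_f/L) = √(9.81·0.218⁵·6.35/1410) = 0.004664
ε/(3.7D) = 2.23×10^-6; √(3.17ν²L/(gD³h_f)) = 1.28×10^-4
Q = -0.965·0.004664·ln(1.304×10^-4) = 0.04026 m³/s
Check: V = 1.08 m/s, Re = 1.53×10^5, f = 0.01645, h_f = 6.31 m ≈ 6.35 m ✓

Q ≈ 40.3 L/s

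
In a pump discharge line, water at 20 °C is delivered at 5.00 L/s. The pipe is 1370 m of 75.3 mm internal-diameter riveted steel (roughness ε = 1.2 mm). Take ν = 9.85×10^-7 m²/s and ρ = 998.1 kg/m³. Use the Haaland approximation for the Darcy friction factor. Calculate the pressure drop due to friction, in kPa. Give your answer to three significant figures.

Δp ≈ 518 kPa

V = 4Q/(πD²) = 4·0.00500/(π·0.0753²) = 1.123 m/s
Re = VD/ν = 1.123·0.0753/9.85×10^-7 = 8.58×10^4 → turbulent
ε/D = 1.2/75.3 = 0.0159
Haaland: f = 0.04525
h_f = f(L/D)V²/(2g) = 0.04525·(1370/0.0753)·1.123²/(2·9.81) = 52.90 m
Δp = ρg·h_f = 998.1·9.81·52.90 = 518.0 kPa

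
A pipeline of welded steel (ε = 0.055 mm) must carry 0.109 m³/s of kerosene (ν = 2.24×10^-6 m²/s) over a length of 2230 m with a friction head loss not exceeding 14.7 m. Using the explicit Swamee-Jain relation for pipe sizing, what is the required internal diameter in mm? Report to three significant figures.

Swamee-Jain (Type III): D = 0.66·[ε^1.25·(LQ²/(gh_f))^4.75 + ν·Q^9.4·(L/(gh_f))^5.2]^0.04
LQ²/(gh_f) = 0.1837; L/(gh_f) = 15.46
Term 1 = ε^1.25·(…)^4.75 = 1.51×10^-9; Term 2 = ν·Q^9.4·(…)^5.2 = 3.07×10^-9
D = 0.66·(1.51×10^-9 + 3.07×10^-9)^0.04 = 0.3062 m = 306 mm
Check: V = 1.48 m/s, Re = 2.02×10^5, f = 0.01696, h_f = 13.8 m ≈ 14.7 m ✓

D ≈ 306 mm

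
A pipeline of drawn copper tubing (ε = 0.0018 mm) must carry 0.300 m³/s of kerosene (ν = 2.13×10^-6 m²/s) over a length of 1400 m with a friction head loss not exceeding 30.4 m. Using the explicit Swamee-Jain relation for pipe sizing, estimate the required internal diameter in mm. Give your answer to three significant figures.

Swamee-Jain (Type III): D = 0.66·[ε^1.25·(LQ²/(gh_f))^4.75 + ν·Q^9.4·(L/(gh_f))^5.2]^0.04
LQ²/(gh_f) = 0.4225; L/(gh_f) = 4.694
Term 1 = ε^1.25·(…)^4.75 = 1.10×10^-9; Term 2 = ν·Q^9.4·(…)^5.2 = 8.05×10^-8
D = 0.66·(1.10×10^-9 + 8.05×10^-8)^0.04 = 0.3436 m = 344 mm
Check: V = 3.24 m/s, Re = 5.22×10^5, f = 0.01308, h_f = 28.4 m ≈ 30.4 m ✓

D ≈ 344 mm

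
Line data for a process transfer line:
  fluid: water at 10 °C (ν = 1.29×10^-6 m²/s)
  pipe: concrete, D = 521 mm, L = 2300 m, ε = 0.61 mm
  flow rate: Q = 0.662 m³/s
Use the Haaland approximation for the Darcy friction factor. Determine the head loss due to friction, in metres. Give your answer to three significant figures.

V = 4Q/(πD²) = 4·0.662/(π·0.521²) = 3.105 m/s
Re = VD/ν = 3.105·0.521/1.29×10^-6 = 1.25×10^6 → turbulent
ε/D = 0.61/521 = 0.00117
Haaland: f = 0.02064
h_f = f(L/D)V²/(2g) = 0.02064·(2300/0.521)·3.105²/(2·9.81) = 44.79 m

h_f ≈ 44.8 m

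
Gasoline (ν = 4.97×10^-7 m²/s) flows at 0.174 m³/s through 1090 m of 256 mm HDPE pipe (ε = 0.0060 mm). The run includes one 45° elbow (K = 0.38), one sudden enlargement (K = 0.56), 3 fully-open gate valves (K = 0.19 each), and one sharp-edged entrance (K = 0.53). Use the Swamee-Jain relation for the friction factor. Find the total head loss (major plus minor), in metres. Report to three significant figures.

H_L ≈ 29.3 m

V = 4Q/(πD²) = 3.380 m/s; V²/2g = 0.5825 m
Re = 1.74×10^6, ε/D = 2.34×10^-5 → f = 0.01134 (Swamee-Jain)
Major: h_f = f(L/D)·V²/2g = 0.01134·4258·0.5825 = 28.13 m
Minor: ΣK = 2.04; h_m = ΣK·V²/2g = 1.188 m
Total H_L = 28.13 + 1.188 = 29.32 m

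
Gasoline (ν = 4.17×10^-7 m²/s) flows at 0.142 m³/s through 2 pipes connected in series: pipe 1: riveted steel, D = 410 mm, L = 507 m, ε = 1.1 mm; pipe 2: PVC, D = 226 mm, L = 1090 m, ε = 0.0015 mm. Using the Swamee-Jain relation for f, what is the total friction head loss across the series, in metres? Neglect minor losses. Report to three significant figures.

Pipe 1: V = 1.076 m/s, Re = 1.06×10^6, ε/D = 0.00268, f = 0.02557, h_1 = f(L/D)V²/2g = 1.864 m
Pipe 2: V = 3.540 m/s, Re = 1.92×10^6, ε/D = 6.64×10^-6, f = 0.01068, h_2 = f(L/D)V²/2g = 32.89 m
Series → Q common, losses add: H = Σh = 34.76 m

H ≈ 34.8 m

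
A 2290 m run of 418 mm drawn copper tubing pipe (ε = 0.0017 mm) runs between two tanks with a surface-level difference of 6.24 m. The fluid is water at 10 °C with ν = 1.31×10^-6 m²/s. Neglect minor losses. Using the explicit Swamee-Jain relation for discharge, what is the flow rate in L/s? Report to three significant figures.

Swamee-Jain (Type II): Q = -0.965·√(gD⁵h_f/L)·ln[ε/(3.7D) + √(3.17ν²L/(gD³h_f))]
√(gD⁵h_f/L) = √(9.81·0.418⁵·6.24/2290) = 0.01847
ε/(3.7D) = 1.10×10^-6; √(3.17ν²L/(gD³h_f)) = 5.28×10^-5
Q = -0.965·0.01847·ln(5.389×10^-5) = 0.1752 m³/s
Check: V = 1.28 m/s, Re = 4.07×10^5, f = 0.01364, h_f = 6.21 m ≈ 6.24 m ✓

Q ≈ 175 L/s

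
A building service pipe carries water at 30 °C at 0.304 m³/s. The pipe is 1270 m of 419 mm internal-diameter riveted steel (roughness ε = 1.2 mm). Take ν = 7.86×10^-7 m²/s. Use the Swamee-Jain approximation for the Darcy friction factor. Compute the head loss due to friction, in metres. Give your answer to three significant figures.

h_f ≈ 19.5 m

V = 4Q/(πD²) = 4·0.304/(π·0.419²) = 2.205 m/s
Re = VD/ν = 2.205·0.419/7.86×10^-7 = 1.18×10^6 → turbulent
ε/D = 1.2/419 = 0.00286
Swamee-Jain: f = 0.02601
h_f = f(L/D)V²/(2g) = 0.02601·(1270/0.419)·2.205²/(2·9.81) = 19.53 m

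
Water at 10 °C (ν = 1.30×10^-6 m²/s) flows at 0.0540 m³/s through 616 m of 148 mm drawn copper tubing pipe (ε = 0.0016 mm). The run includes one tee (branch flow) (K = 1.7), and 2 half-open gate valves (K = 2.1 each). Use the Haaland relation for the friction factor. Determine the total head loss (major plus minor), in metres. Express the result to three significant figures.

V = 4Q/(πD²) = 3.139 m/s; V²/2g = 0.5022 m
Re = 3.57×10^5, ε/D = 1.08×10^-5 → f = 0.01398 (Haaland)
Major: h_f = f(L/D)·V²/2g = 0.01398·4162·0.5022 = 29.22 m
Minor: ΣK = 5.90; h_m = ΣK·V²/2g = 2.963 m
Total H_L = 29.22 + 2.963 = 32.19 m

H_L ≈ 32.2 m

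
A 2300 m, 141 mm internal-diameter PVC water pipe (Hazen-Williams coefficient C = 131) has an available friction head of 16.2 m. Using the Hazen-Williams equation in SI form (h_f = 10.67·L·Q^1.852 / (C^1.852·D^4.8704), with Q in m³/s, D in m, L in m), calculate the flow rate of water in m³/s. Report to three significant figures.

Rearranging: Q = [h_f·C^1.852·D^4.8704 / (10.67·L)]^(1/1.852)
Q = [16.2·131^1.852·0.141^4.8704 / (10.67·2300)]^0.540 = 0.01454 m³/s

Q ≈ 0.0145 m³/s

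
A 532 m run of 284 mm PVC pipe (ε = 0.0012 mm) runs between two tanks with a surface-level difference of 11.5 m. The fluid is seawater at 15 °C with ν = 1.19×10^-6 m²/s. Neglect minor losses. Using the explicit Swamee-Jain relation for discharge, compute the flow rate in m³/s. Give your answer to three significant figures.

Q ≈ 0.198 m³/s

Swamee-Jain (Type II): Q = -0.965·√(gD⁵h_f/L)·ln[ε/(3.7D) + √(3.17ν²L/(gD³h_f))]
√(gD⁵h_f/L) = √(9.81·0.284⁵·11.5/532) = 0.01979
ε/(3.7D) = 1.14×10^-6; √(3.17ν²L/(gD³h_f)) = 3.04×10^-5
Q = -0.965·0.01979·ln(3.154×10^-5) = 0.1980 m³/s
Check: V = 3.13 m/s, Re = 7.46×10^5, f = 0.01229, h_f = 11.5 m ≈ 11.5 m ✓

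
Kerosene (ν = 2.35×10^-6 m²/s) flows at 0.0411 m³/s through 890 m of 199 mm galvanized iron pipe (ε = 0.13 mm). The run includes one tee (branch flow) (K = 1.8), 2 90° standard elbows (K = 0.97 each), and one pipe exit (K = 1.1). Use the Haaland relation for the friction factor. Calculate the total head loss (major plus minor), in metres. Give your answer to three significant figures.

V = 4Q/(πD²) = 1.321 m/s; V²/2g = 0.08900 m
Re = 1.12×10^5, ε/D = 6.53×10^-4 → f = 0.02043 (Haaland)
Major: h_f = f(L/D)·V²/2g = 0.02043·4472·0.08900 = 8.134 m
Minor: ΣK = 4.84; h_m = ΣK·V²/2g = 0.4308 m
Total H_L = 8.134 + 0.4308 = 8.565 m

H_L ≈ 8.56 m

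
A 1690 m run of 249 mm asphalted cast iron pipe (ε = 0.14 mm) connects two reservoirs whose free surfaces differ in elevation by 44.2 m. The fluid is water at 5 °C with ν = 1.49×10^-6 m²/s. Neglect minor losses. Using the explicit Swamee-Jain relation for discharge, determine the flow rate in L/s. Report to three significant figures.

Q ≈ 129 L/s

Swamee-Jain (Type II): Q = -0.965·√(gD⁵h_f/L)·ln[ε/(3.7D) + √(3.17ν²L/(gD³h_f))]
√(gD⁵h_f/L) = √(9.81·0.249⁵·44.2/1690) = 0.01567
ε/(3.7D) = 1.52×10^-4; √(3.17ν²L/(gD³h_f)) = 4.22×10^-5
Q = -0.965·0.01567·ln(1.941×10^-4) = 0.1293 m³/s
Check: V = 2.65 m/s, Re = 4.44×10^5, f = 0.01826, h_f = 44.5 m ≈ 44.2 m ✓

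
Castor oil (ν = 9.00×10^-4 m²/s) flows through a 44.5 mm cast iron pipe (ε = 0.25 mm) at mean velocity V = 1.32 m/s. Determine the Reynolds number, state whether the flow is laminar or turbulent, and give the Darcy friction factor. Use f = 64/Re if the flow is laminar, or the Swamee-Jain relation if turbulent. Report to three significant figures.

Re ≈ 65.3; laminar; f = 64/Re ≈ 0.981

Re = VD/ν = 1.320·0.0445/9.00×10^-4 = 65.3
Re < 2300 → laminar → f = 64/Re = 0.9806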